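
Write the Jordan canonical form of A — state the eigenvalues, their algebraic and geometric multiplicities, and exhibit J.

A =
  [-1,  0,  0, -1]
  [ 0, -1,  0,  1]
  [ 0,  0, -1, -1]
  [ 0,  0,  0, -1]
J_2(-1) ⊕ J_1(-1) ⊕ J_1(-1)

The characteristic polynomial is
  det(x·I − A) = x^4 + 4*x^3 + 6*x^2 + 4*x + 1 = (x + 1)^4

Eigenvalues and multiplicities (the geometric multiplicity of λ is n − rank(A − λI), which equals the number of Jordan blocks for λ):
  λ = -1: algebraic multiplicity = 4, geometric multiplicity = 3

Determining the block sizes for each eigenvalue:
  λ = -1: 3 blocks summing to 4 forces exactly one block of size 2 and the rest size 1 → block sizes [2, 1, 1]

Assembling the blocks gives a Jordan form
J =
  [-1,  1,  0,  0]
  [ 0, -1,  0,  0]
  [ 0,  0, -1,  0]
  [ 0,  0,  0, -1]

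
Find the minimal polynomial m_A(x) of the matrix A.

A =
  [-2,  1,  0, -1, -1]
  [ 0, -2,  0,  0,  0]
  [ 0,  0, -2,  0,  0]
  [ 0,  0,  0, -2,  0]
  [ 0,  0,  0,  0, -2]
x^2 + 4*x + 4

The characteristic polynomial is χ_A(x) = (x + 2)^5, so the eigenvalues are known. The minimal polynomial is
  m_A(x) = Π_λ (x − λ)^{k_λ}
where k_λ is the size of the *largest* Jordan block for λ (equivalently, the smallest k with (A − λI)^k v = 0 for every generalised eigenvector v of λ).

  λ = -2: largest Jordan block has size 2, contributing (x + 2)^2

So m_A(x) = (x + 2)^2 = x^2 + 4*x + 4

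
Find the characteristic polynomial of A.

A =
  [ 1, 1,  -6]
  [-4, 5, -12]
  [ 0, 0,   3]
x^3 - 9*x^2 + 27*x - 27

Expanding det(x·I − A) (e.g. by cofactor expansion or by noting that A is similar to its Jordan form J, which has the same characteristic polynomial as A) gives
  χ_A(x) = x^3 - 9*x^2 + 27*x - 27
which factors as (x - 3)^3. The eigenvalues (with algebraic multiplicities) are λ = 3 with multiplicity 3.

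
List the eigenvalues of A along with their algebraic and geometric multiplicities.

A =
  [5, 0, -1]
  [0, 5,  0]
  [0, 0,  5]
λ = 5: alg = 3, geom = 2

Step 1 — factor the characteristic polynomial to read off the algebraic multiplicities:
  χ_A(x) = (x - 5)^3

Step 2 — compute geometric multiplicities via the rank-nullity identity g(λ) = n − rank(A − λI):
  rank(A − (5)·I) = 1, so dim ker(A − (5)·I) = n − 1 = 2

Summary:
  λ = 5: algebraic multiplicity = 3, geometric multiplicity = 2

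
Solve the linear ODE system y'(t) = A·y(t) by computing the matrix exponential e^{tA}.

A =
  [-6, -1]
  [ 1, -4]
e^{tA} =
  [-t*exp(-5*t) + exp(-5*t), -t*exp(-5*t)]
  [t*exp(-5*t), t*exp(-5*t) + exp(-5*t)]

Strategy: write A = P · J · P⁻¹ where J is a Jordan canonical form, so e^{tA} = P · e^{tJ} · P⁻¹, and e^{tJ} can be computed block-by-block.

A has Jordan form
J =
  [-5,  1]
  [ 0, -5]
(up to reordering of blocks).

Per-block formulas:
  For a 2×2 Jordan block J_2(-5): exp(t · J_2(-5)) = e^(-5t)·(I + t·N), where N is the 2×2 nilpotent shift.

After assembling e^{tJ} and conjugating by P, we get:

e^{tA} =
  [-t*exp(-5*t) + exp(-5*t), -t*exp(-5*t)]
  [t*exp(-5*t), t*exp(-5*t) + exp(-5*t)]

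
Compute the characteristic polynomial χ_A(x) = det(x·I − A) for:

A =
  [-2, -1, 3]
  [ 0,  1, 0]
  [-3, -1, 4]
x^3 - 3*x^2 + 3*x - 1

Expanding det(x·I − A) (e.g. by cofactor expansion or by noting that A is similar to its Jordan form J, which has the same characteristic polynomial as A) gives
  χ_A(x) = x^3 - 3*x^2 + 3*x - 1
which factors as (x - 1)^3. The eigenvalues (with algebraic multiplicities) are λ = 1 with multiplicity 3.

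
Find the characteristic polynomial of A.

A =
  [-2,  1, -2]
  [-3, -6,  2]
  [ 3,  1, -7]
x^3 + 15*x^2 + 75*x + 125

Expanding det(x·I − A) (e.g. by cofactor expansion or by noting that A is similar to its Jordan form J, which has the same characteristic polynomial as A) gives
  χ_A(x) = x^3 + 15*x^2 + 75*x + 125
which factors as (x + 5)^3. The eigenvalues (with algebraic multiplicities) are λ = -5 with multiplicity 3.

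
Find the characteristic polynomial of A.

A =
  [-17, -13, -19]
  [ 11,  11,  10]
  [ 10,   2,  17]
x^3 - 11*x^2 + 24*x + 36

Expanding det(x·I − A) (e.g. by cofactor expansion or by noting that A is similar to its Jordan form J, which has the same characteristic polynomial as A) gives
  χ_A(x) = x^3 - 11*x^2 + 24*x + 36
which factors as (x - 6)^2*(x + 1). The eigenvalues (with algebraic multiplicities) are λ = -1 with multiplicity 1, λ = 6 with multiplicity 2.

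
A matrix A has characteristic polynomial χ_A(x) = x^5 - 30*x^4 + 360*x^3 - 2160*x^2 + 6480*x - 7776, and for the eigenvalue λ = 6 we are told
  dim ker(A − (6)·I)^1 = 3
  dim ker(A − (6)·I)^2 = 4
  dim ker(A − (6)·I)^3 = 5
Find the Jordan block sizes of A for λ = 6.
Block sizes for λ = 6: [3, 1, 1]

From the dimensions of kernels of powers, the number of Jordan blocks of size at least j is d_j − d_{j−1} where d_j = dim ker(N^j) (with d_0 = 0). Computing the differences gives [3, 1, 1].
The number of blocks of size exactly k is (#blocks of size ≥ k) − (#blocks of size ≥ k + 1), so the partition is: 2 block(s) of size 1, 1 block(s) of size 3.
In nonincreasing order the block sizes are [3, 1, 1].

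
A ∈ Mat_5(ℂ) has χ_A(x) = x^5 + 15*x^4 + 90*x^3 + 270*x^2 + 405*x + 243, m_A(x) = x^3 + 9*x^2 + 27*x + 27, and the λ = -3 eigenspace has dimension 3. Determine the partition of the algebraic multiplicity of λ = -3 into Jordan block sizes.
Block sizes for λ = -3: [3, 1, 1]

Step 1 — from the characteristic polynomial, algebraic multiplicity of λ = -3 is 5. From dim ker(A − (-3)·I) = 3, there are exactly 3 Jordan blocks for λ = -3.
Step 2 — from the minimal polynomial, the factor (x + 3)^3 tells us the largest block for λ = -3 has size 3.
Step 3 — with total size 5, 3 blocks, and largest block 3, the block sizes (in nonincreasing order) are [3, 1, 1].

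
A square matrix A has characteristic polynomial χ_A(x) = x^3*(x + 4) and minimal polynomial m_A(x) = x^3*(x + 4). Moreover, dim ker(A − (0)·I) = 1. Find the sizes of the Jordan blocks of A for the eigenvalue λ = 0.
Block sizes for λ = 0: [3]

Step 1 — from the characteristic polynomial, algebraic multiplicity of λ = 0 is 3. From dim ker(A − (0)·I) = 1, there are exactly 1 Jordan blocks for λ = 0.
Step 2 — from the minimal polynomial, the factor (x − 0)^3 tells us the largest block for λ = 0 has size 3.
Step 3 — with total size 3, 1 blocks, and largest block 3, the block sizes (in nonincreasing order) are [3].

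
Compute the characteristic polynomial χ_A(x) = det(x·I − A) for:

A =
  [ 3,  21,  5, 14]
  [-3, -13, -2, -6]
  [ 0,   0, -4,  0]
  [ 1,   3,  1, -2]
x^4 + 16*x^3 + 96*x^2 + 256*x + 256

Expanding det(x·I − A) (e.g. by cofactor expansion or by noting that A is similar to its Jordan form J, which has the same characteristic polynomial as A) gives
  χ_A(x) = x^4 + 16*x^3 + 96*x^2 + 256*x + 256
which factors as (x + 4)^4. The eigenvalues (with algebraic multiplicities) are λ = -4 with multiplicity 4.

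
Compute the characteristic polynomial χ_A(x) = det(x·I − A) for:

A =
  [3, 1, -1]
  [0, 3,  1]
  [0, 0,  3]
x^3 - 9*x^2 + 27*x - 27

Expanding det(x·I − A) (e.g. by cofactor expansion or by noting that A is similar to its Jordan form J, which has the same characteristic polynomial as A) gives
  χ_A(x) = x^3 - 9*x^2 + 27*x - 27
which factors as (x - 3)^3. The eigenvalues (with algebraic multiplicities) are λ = 3 with multiplicity 3.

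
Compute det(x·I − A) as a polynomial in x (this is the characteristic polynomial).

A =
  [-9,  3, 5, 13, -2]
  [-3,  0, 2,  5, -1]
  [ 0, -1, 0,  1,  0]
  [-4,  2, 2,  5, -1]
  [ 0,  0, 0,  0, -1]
x^5 + 5*x^4 + 10*x^3 + 10*x^2 + 5*x + 1

Expanding det(x·I − A) (e.g. by cofactor expansion or by noting that A is similar to its Jordan form J, which has the same characteristic polynomial as A) gives
  χ_A(x) = x^5 + 5*x^4 + 10*x^3 + 10*x^2 + 5*x + 1
which factors as (x + 1)^5. The eigenvalues (with algebraic multiplicities) are λ = -1 with multiplicity 5.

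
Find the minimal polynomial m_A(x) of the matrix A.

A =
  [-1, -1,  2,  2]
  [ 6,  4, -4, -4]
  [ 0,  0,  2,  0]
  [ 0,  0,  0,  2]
x^2 - 3*x + 2

The characteristic polynomial is χ_A(x) = (x - 2)^3*(x - 1), so the eigenvalues are known. The minimal polynomial is
  m_A(x) = Π_λ (x − λ)^{k_λ}
where k_λ is the size of the *largest* Jordan block for λ (equivalently, the smallest k with (A − λI)^k v = 0 for every generalised eigenvector v of λ).

  λ = 1: largest Jordan block has size 1, contributing (x − 1)
  λ = 2: largest Jordan block has size 1, contributing (x − 2)

So m_A(x) = (x - 2)*(x - 1) = x^2 - 3*x + 2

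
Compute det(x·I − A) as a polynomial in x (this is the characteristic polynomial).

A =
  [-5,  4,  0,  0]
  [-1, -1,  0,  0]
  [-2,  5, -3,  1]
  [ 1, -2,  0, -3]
x^4 + 12*x^3 + 54*x^2 + 108*x + 81

Expanding det(x·I − A) (e.g. by cofactor expansion or by noting that A is similar to its Jordan form J, which has the same characteristic polynomial as A) gives
  χ_A(x) = x^4 + 12*x^3 + 54*x^2 + 108*x + 81
which factors as (x + 3)^4. The eigenvalues (with algebraic multiplicities) are λ = -3 with multiplicity 4.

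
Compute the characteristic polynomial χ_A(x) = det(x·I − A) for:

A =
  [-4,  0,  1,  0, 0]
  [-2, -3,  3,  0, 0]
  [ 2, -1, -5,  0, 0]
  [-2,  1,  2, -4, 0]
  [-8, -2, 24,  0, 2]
x^5 + 14*x^4 + 64*x^3 + 64*x^2 - 256*x - 512

Expanding det(x·I − A) (e.g. by cofactor expansion or by noting that A is similar to its Jordan form J, which has the same characteristic polynomial as A) gives
  χ_A(x) = x^5 + 14*x^4 + 64*x^3 + 64*x^2 - 256*x - 512
which factors as (x - 2)*(x + 4)^4. The eigenvalues (with algebraic multiplicities) are λ = -4 with multiplicity 4, λ = 2 with multiplicity 1.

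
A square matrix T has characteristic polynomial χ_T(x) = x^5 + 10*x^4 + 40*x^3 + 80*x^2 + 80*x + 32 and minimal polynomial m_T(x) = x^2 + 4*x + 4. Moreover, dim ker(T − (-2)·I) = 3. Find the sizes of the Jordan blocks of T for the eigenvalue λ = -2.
Block sizes for λ = -2: [2, 2, 1]

Step 1 — from the characteristic polynomial, algebraic multiplicity of λ = -2 is 5. From dim ker(T − (-2)·I) = 3, there are exactly 3 Jordan blocks for λ = -2.
Step 2 — from the minimal polynomial, the factor (x + 2)^2 tells us the largest block for λ = -2 has size 2.
Step 3 — with total size 5, 3 blocks, and largest block 2, the block sizes (in nonincreasing order) are [2, 2, 1].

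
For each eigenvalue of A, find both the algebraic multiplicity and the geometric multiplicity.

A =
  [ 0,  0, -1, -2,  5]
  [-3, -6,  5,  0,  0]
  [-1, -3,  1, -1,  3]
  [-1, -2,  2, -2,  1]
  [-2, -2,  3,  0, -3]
λ = -2: alg = 5, geom = 2

Step 1 — factor the characteristic polynomial to read off the algebraic multiplicities:
  χ_A(x) = (x + 2)^5

Step 2 — compute geometric multiplicities via the rank-nullity identity g(λ) = n − rank(A − λI):
  rank(A − (-2)·I) = 3, so dim ker(A − (-2)·I) = n − 3 = 2

Summary:
  λ = -2: algebraic multiplicity = 5, geometric multiplicity = 2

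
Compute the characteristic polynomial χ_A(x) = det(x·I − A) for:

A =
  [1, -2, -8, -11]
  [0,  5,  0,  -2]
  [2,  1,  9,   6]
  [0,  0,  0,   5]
x^4 - 20*x^3 + 150*x^2 - 500*x + 625

Expanding det(x·I − A) (e.g. by cofactor expansion or by noting that A is similar to its Jordan form J, which has the same characteristic polynomial as A) gives
  χ_A(x) = x^4 - 20*x^3 + 150*x^2 - 500*x + 625
which factors as (x - 5)^4. The eigenvalues (with algebraic multiplicities) are λ = 5 with multiplicity 4.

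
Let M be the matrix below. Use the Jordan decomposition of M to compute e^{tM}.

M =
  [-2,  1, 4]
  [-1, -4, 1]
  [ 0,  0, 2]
e^{tM} =
  [t*exp(-3*t) + exp(-3*t), t*exp(-3*t), -t*exp(-3*t) + exp(2*t) - exp(-3*t)]
  [-t*exp(-3*t), -t*exp(-3*t) + exp(-3*t), t*exp(-3*t)]
  [0, 0, exp(2*t)]

Strategy: write M = P · J · P⁻¹ where J is a Jordan canonical form, so e^{tM} = P · e^{tJ} · P⁻¹, and e^{tJ} can be computed block-by-block.

M has Jordan form
J =
  [-3,  1, 0]
  [ 0, -3, 0]
  [ 0,  0, 2]
(up to reordering of blocks).

Per-block formulas:
  For a 2×2 Jordan block J_2(-3): exp(t · J_2(-3)) = e^(-3t)·(I + t·N), where N is the 2×2 nilpotent shift.
  For a 1×1 block at λ = 2: exp(t · [2]) = [e^(2t)].

After assembling e^{tJ} and conjugating by P, we get:

e^{tM} =
  [t*exp(-3*t) + exp(-3*t), t*exp(-3*t), -t*exp(-3*t) + exp(2*t) - exp(-3*t)]
  [-t*exp(-3*t), -t*exp(-3*t) + exp(-3*t), t*exp(-3*t)]
  [0, 0, exp(2*t)]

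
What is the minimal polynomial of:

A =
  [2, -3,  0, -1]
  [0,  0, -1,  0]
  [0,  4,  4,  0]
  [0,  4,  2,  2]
x^3 - 6*x^2 + 12*x - 8

The characteristic polynomial is χ_A(x) = (x - 2)^4, so the eigenvalues are known. The minimal polynomial is
  m_A(x) = Π_λ (x − λ)^{k_λ}
where k_λ is the size of the *largest* Jordan block for λ (equivalently, the smallest k with (A − λI)^k v = 0 for every generalised eigenvector v of λ).

  λ = 2: largest Jordan block has size 3, contributing (x − 2)^3

So m_A(x) = (x - 2)^3 = x^3 - 6*x^2 + 12*x - 8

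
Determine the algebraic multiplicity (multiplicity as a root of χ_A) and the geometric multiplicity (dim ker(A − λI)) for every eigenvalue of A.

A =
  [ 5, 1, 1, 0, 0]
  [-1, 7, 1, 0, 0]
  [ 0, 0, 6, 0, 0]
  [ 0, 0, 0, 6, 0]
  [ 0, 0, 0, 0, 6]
λ = 6: alg = 5, geom = 4

Step 1 — factor the characteristic polynomial to read off the algebraic multiplicities:
  χ_A(x) = (x - 6)^5

Step 2 — compute geometric multiplicities via the rank-nullity identity g(λ) = n − rank(A − λI):
  rank(A − (6)·I) = 1, so dim ker(A − (6)·I) = n − 1 = 4

Summary:
  λ = 6: algebraic multiplicity = 5, geometric multiplicity = 4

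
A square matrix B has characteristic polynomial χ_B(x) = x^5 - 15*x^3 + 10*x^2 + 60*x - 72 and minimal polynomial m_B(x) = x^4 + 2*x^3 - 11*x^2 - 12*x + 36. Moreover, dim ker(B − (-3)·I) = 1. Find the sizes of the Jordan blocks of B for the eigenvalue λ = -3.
Block sizes for λ = -3: [2]

Step 1 — from the characteristic polynomial, algebraic multiplicity of λ = -3 is 2. From dim ker(B − (-3)·I) = 1, there are exactly 1 Jordan blocks for λ = -3.
Step 2 — from the minimal polynomial, the factor (x + 3)^2 tells us the largest block for λ = -3 has size 2.
Step 3 — with total size 2, 1 blocks, and largest block 2, the block sizes (in nonincreasing order) are [2].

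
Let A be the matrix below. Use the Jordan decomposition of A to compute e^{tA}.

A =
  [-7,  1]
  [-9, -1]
e^{tA} =
  [-3*t*exp(-4*t) + exp(-4*t), t*exp(-4*t)]
  [-9*t*exp(-4*t), 3*t*exp(-4*t) + exp(-4*t)]

Strategy: write A = P · J · P⁻¹ where J is a Jordan canonical form, so e^{tA} = P · e^{tJ} · P⁻¹, and e^{tJ} can be computed block-by-block.

A has Jordan form
J =
  [-4,  1]
  [ 0, -4]
(up to reordering of blocks).

Per-block formulas:
  For a 2×2 Jordan block J_2(-4): exp(t · J_2(-4)) = e^(-4t)·(I + t·N), where N is the 2×2 nilpotent shift.

After assembling e^{tJ} and conjugating by P, we get:

e^{tA} =
  [-3*t*exp(-4*t) + exp(-4*t), t*exp(-4*t)]
  [-9*t*exp(-4*t), 3*t*exp(-4*t) + exp(-4*t)]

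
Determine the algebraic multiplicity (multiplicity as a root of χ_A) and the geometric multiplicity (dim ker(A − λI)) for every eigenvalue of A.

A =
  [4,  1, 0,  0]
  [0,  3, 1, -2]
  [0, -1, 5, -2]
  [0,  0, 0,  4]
λ = 4: alg = 4, geom = 2

Step 1 — factor the characteristic polynomial to read off the algebraic multiplicities:
  χ_A(x) = (x - 4)^4

Step 2 — compute geometric multiplicities via the rank-nullity identity g(λ) = n − rank(A − λI):
  rank(A − (4)·I) = 2, so dim ker(A − (4)·I) = n − 2 = 2

Summary:
  λ = 4: algebraic multiplicity = 4, geometric multiplicity = 2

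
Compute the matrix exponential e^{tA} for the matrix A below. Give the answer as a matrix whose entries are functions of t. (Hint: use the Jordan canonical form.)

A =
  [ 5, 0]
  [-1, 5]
e^{tA} =
  [exp(5*t), 0]
  [-t*exp(5*t), exp(5*t)]

Strategy: write A = P · J · P⁻¹ where J is a Jordan canonical form, so e^{tA} = P · e^{tJ} · P⁻¹, and e^{tJ} can be computed block-by-block.

A has Jordan form
J =
  [5, 1]
  [0, 5]
(up to reordering of blocks).

Per-block formulas:
  For a 2×2 Jordan block J_2(5): exp(t · J_2(5)) = e^(5t)·(I + t·N), where N is the 2×2 nilpotent shift.

After assembling e^{tJ} and conjugating by P, we get:

e^{tA} =
  [exp(5*t), 0]
  [-t*exp(5*t), exp(5*t)]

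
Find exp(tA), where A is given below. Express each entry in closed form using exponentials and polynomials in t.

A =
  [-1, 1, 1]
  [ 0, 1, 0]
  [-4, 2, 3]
e^{tA} =
  [-2*t*exp(t) + exp(t), t*exp(t), t*exp(t)]
  [0, exp(t), 0]
  [-4*t*exp(t), 2*t*exp(t), 2*t*exp(t) + exp(t)]

Strategy: write A = P · J · P⁻¹ where J is a Jordan canonical form, so e^{tA} = P · e^{tJ} · P⁻¹, and e^{tJ} can be computed block-by-block.

A has Jordan form
J =
  [1, 1, 0]
  [0, 1, 0]
  [0, 0, 1]
(up to reordering of blocks).

Per-block formulas:
  For a 2×2 Jordan block J_2(1): exp(t · J_2(1)) = e^(1t)·(I + t·N), where N is the 2×2 nilpotent shift.
  For a 1×1 block at λ = 1: exp(t · [1]) = [e^(1t)].

After assembling e^{tJ} and conjugating by P, we get:

e^{tA} =
  [-2*t*exp(t) + exp(t), t*exp(t), t*exp(t)]
  [0, exp(t), 0]
  [-4*t*exp(t), 2*t*exp(t), 2*t*exp(t) + exp(t)]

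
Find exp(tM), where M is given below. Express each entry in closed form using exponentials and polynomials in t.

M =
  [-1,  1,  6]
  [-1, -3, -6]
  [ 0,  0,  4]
e^{tM} =
  [t*exp(-2*t) + exp(-2*t), t*exp(-2*t), exp(4*t) - exp(-2*t)]
  [-t*exp(-2*t), -t*exp(-2*t) + exp(-2*t), -exp(4*t) + exp(-2*t)]
  [0, 0, exp(4*t)]

Strategy: write M = P · J · P⁻¹ where J is a Jordan canonical form, so e^{tM} = P · e^{tJ} · P⁻¹, and e^{tJ} can be computed block-by-block.

M has Jordan form
J =
  [-2,  1, 0]
  [ 0, -2, 0]
  [ 0,  0, 4]
(up to reordering of blocks).

Per-block formulas:
  For a 2×2 Jordan block J_2(-2): exp(t · J_2(-2)) = e^(-2t)·(I + t·N), where N is the 2×2 nilpotent shift.
  For a 1×1 block at λ = 4: exp(t · [4]) = [e^(4t)].

After assembling e^{tJ} and conjugating by P, we get:

e^{tM} =
  [t*exp(-2*t) + exp(-2*t), t*exp(-2*t), exp(4*t) - exp(-2*t)]
  [-t*exp(-2*t), -t*exp(-2*t) + exp(-2*t), -exp(4*t) + exp(-2*t)]
  [0, 0, exp(4*t)]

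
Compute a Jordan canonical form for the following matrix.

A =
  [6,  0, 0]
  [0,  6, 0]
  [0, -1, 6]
J_2(6) ⊕ J_1(6)

The characteristic polynomial is
  det(x·I − A) = x^3 - 18*x^2 + 108*x - 216 = (x - 6)^3

Eigenvalues and multiplicities (the geometric multiplicity of λ is n − rank(A − λI), which equals the number of Jordan blocks for λ):
  λ = 6: algebraic multiplicity = 3, geometric multiplicity = 2

Determining the block sizes for each eigenvalue:
  λ = 6: 2 blocks summing to 3 forces exactly one block of size 2 and the rest size 1 → block sizes [2, 1]

Assembling the blocks gives a Jordan form
J =
  [6, 1, 0]
  [0, 6, 0]
  [0, 0, 6]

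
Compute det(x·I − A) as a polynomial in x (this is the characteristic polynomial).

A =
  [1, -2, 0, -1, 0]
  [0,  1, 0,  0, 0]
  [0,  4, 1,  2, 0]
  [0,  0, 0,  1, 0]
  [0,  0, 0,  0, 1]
x^5 - 5*x^4 + 10*x^3 - 10*x^2 + 5*x - 1

Expanding det(x·I − A) (e.g. by cofactor expansion or by noting that A is similar to its Jordan form J, which has the same characteristic polynomial as A) gives
  χ_A(x) = x^5 - 5*x^4 + 10*x^3 - 10*x^2 + 5*x - 1
which factors as (x - 1)^5. The eigenvalues (with algebraic multiplicities) are λ = 1 with multiplicity 5.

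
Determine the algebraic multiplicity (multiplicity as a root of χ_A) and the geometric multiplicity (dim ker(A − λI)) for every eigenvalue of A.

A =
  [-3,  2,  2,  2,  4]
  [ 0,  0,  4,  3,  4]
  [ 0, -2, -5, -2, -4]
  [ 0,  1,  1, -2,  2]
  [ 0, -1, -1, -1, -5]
λ = -3: alg = 5, geom = 3

Step 1 — factor the characteristic polynomial to read off the algebraic multiplicities:
  χ_A(x) = (x + 3)^5

Step 2 — compute geometric multiplicities via the rank-nullity identity g(λ) = n − rank(A − λI):
  rank(A − (-3)·I) = 2, so dim ker(A − (-3)·I) = n − 2 = 3

Summary:
  λ = -3: algebraic multiplicity = 5, geometric multiplicity = 3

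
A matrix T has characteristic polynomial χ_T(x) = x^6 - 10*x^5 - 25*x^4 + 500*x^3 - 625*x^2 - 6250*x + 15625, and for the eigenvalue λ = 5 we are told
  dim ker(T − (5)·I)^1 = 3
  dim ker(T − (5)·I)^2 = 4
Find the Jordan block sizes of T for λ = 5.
Block sizes for λ = 5: [2, 1, 1]

From the dimensions of kernels of powers, the number of Jordan blocks of size at least j is d_j − d_{j−1} where d_j = dim ker(N^j) (with d_0 = 0). Computing the differences gives [3, 1].
The number of blocks of size exactly k is (#blocks of size ≥ k) − (#blocks of size ≥ k + 1), so the partition is: 2 block(s) of size 1, 1 block(s) of size 2.
In nonincreasing order the block sizes are [2, 1, 1].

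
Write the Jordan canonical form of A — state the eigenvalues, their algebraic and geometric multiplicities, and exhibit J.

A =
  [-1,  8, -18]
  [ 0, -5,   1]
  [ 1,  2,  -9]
J_3(-5)

The characteristic polynomial is
  det(x·I − A) = x^3 + 15*x^2 + 75*x + 125 = (x + 5)^3

Eigenvalues and multiplicities (the geometric multiplicity of λ is n − rank(A − λI), which equals the number of Jordan blocks for λ):
  λ = -5: algebraic multiplicity = 3, geometric multiplicity = 1

Determining the block sizes for each eigenvalue:
  λ = -5: one block (gm = 1), so the single block has size am = 3 → block sizes [3]

Assembling the blocks gives a Jordan form
J =
  [-5,  1,  0]
  [ 0, -5,  1]
  [ 0,  0, -5]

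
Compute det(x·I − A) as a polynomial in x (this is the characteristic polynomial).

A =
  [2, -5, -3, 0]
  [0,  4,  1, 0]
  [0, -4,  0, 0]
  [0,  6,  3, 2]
x^4 - 8*x^3 + 24*x^2 - 32*x + 16

Expanding det(x·I − A) (e.g. by cofactor expansion or by noting that A is similar to its Jordan form J, which has the same characteristic polynomial as A) gives
  χ_A(x) = x^4 - 8*x^3 + 24*x^2 - 32*x + 16
which factors as (x - 2)^4. The eigenvalues (with algebraic multiplicities) are λ = 2 with multiplicity 4.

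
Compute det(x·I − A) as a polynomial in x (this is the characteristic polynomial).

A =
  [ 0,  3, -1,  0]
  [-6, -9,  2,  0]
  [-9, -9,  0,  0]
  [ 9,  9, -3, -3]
x^4 + 12*x^3 + 54*x^2 + 108*x + 81

Expanding det(x·I − A) (e.g. by cofactor expansion or by noting that A is similar to its Jordan form J, which has the same characteristic polynomial as A) gives
  χ_A(x) = x^4 + 12*x^3 + 54*x^2 + 108*x + 81
which factors as (x + 3)^4. The eigenvalues (with algebraic multiplicities) are λ = -3 with multiplicity 4.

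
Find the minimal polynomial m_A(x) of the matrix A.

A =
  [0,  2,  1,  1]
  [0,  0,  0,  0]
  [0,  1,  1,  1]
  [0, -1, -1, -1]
x^2

The characteristic polynomial is χ_A(x) = x^4, so the eigenvalues are known. The minimal polynomial is
  m_A(x) = Π_λ (x − λ)^{k_λ}
where k_λ is the size of the *largest* Jordan block for λ (equivalently, the smallest k with (A − λI)^k v = 0 for every generalised eigenvector v of λ).

  λ = 0: largest Jordan block has size 2, contributing (x − 0)^2

So m_A(x) = x^2 = x^2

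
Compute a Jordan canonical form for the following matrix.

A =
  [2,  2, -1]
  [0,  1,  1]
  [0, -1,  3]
J_3(2)

The characteristic polynomial is
  det(x·I − A) = x^3 - 6*x^2 + 12*x - 8 = (x - 2)^3

Eigenvalues and multiplicities (the geometric multiplicity of λ is n − rank(A − λI), which equals the number of Jordan blocks for λ):
  λ = 2: algebraic multiplicity = 3, geometric multiplicity = 1

Determining the block sizes for each eigenvalue:
  λ = 2: one block (gm = 1), so the single block has size am = 3 → block sizes [3]

Assembling the blocks gives a Jordan form
J =
  [2, 1, 0]
  [0, 2, 1]
  [0, 0, 2]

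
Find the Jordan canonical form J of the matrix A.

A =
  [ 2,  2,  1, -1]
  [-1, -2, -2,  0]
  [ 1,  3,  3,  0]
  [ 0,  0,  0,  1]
J_3(1) ⊕ J_1(1)

The characteristic polynomial is
  det(x·I − A) = x^4 - 4*x^3 + 6*x^2 - 4*x + 1 = (x - 1)^4

Eigenvalues and multiplicities (the geometric multiplicity of λ is n − rank(A − λI), which equals the number of Jordan blocks for λ):
  λ = 1: algebraic multiplicity = 4, geometric multiplicity = 2

Determining the block sizes for each eigenvalue:
  λ = 1: with am = 4 and gm = 2, the partition is not yet determined (e.g. several partitions of 4 into 2 parts exist). Let N = A − (1)·I. Computing rank(N^1) = 2, rank(N^2) = 1, rank(N^3) = 0; the number of blocks of size ≥ j is rank(N^{j−1}) − rank(N^j), giving [2, 1, 1]. So we have 1 block(s) of size 3, 1 block(s) of size 1 → block sizes [3, 1]

Assembling the blocks gives a Jordan form
J =
  [1, 1, 0, 0]
  [0, 1, 1, 0]
  [0, 0, 1, 0]
  [0, 0, 0, 1]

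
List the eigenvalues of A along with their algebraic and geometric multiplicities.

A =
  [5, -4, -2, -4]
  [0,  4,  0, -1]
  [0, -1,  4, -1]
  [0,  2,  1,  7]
λ = 5: alg = 4, geom = 2

Step 1 — factor the characteristic polynomial to read off the algebraic multiplicities:
  χ_A(x) = (x - 5)^4

Step 2 — compute geometric multiplicities via the rank-nullity identity g(λ) = n − rank(A − λI):
  rank(A − (5)·I) = 2, so dim ker(A − (5)·I) = n − 2 = 2

Summary:
  λ = 5: algebraic multiplicity = 4, geometric multiplicity = 2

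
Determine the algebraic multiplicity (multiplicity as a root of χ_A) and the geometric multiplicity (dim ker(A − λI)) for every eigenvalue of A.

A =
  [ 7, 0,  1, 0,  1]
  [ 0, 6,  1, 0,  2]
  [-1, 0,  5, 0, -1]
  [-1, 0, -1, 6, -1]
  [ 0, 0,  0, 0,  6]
λ = 6: alg = 5, geom = 3

Step 1 — factor the characteristic polynomial to read off the algebraic multiplicities:
  χ_A(x) = (x - 6)^5

Step 2 — compute geometric multiplicities via the rank-nullity identity g(λ) = n − rank(A − λI):
  rank(A − (6)·I) = 2, so dim ker(A − (6)·I) = n − 2 = 3

Summary:
  λ = 6: algebraic multiplicity = 5, geometric multiplicity = 3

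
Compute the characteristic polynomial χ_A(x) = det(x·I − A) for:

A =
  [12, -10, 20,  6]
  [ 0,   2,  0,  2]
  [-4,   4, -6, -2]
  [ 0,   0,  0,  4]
x^4 - 12*x^3 + 52*x^2 - 96*x + 64

Expanding det(x·I − A) (e.g. by cofactor expansion or by noting that A is similar to its Jordan form J, which has the same characteristic polynomial as A) gives
  χ_A(x) = x^4 - 12*x^3 + 52*x^2 - 96*x + 64
which factors as (x - 4)^2*(x - 2)^2. The eigenvalues (with algebraic multiplicities) are λ = 2 with multiplicity 2, λ = 4 with multiplicity 2.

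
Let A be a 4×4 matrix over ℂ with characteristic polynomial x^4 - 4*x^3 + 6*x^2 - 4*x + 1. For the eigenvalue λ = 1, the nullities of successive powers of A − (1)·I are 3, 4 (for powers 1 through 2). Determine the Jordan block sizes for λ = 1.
Block sizes for λ = 1: [2, 1, 1]

From the dimensions of kernels of powers, the number of Jordan blocks of size at least j is d_j − d_{j−1} where d_j = dim ker(N^j) (with d_0 = 0). Computing the differences gives [3, 1].
The number of blocks of size exactly k is (#blocks of size ≥ k) − (#blocks of size ≥ k + 1), so the partition is: 2 block(s) of size 1, 1 block(s) of size 2.
In nonincreasing order the block sizes are [2, 1, 1].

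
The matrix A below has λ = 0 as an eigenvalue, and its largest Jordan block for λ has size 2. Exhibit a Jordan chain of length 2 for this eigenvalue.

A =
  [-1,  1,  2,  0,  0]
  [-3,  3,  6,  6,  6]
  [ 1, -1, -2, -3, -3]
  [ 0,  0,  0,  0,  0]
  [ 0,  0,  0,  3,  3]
A Jordan chain for λ = 0 of length 2:
v_1 = (-1, -3, 1, 0, 0)ᵀ
v_2 = (1, 0, 0, 0, 0)ᵀ

Let N = A − (0)·I. We want v_2 with N^2 v_2 = 0 but N^1 v_2 ≠ 0; then v_{j-1} := N · v_j for j = 2, …, 2.

Pick v_2 = (1, 0, 0, 0, 0)ᵀ.
Then v_1 = N · v_2 = (-1, -3, 1, 0, 0)ᵀ.

Sanity check: (A − (0)·I) v_1 = (0, 0, 0, 0, 0)ᵀ = 0. ✓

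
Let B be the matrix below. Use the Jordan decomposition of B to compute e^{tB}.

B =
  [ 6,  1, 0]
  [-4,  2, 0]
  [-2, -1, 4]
e^{tB} =
  [2*t*exp(4*t) + exp(4*t), t*exp(4*t), 0]
  [-4*t*exp(4*t), -2*t*exp(4*t) + exp(4*t), 0]
  [-2*t*exp(4*t), -t*exp(4*t), exp(4*t)]

Strategy: write B = P · J · P⁻¹ where J is a Jordan canonical form, so e^{tB} = P · e^{tJ} · P⁻¹, and e^{tJ} can be computed block-by-block.

B has Jordan form
J =
  [4, 1, 0]
  [0, 4, 0]
  [0, 0, 4]
(up to reordering of blocks).

Per-block formulas:
  For a 1×1 block at λ = 4: exp(t · [4]) = [e^(4t)].
  For a 2×2 Jordan block J_2(4): exp(t · J_2(4)) = e^(4t)·(I + t·N), where N is the 2×2 nilpotent shift.

After assembling e^{tJ} and conjugating by P, we get:

e^{tB} =
  [2*t*exp(4*t) + exp(4*t), t*exp(4*t), 0]
  [-4*t*exp(4*t), -2*t*exp(4*t) + exp(4*t), 0]
  [-2*t*exp(4*t), -t*exp(4*t), exp(4*t)]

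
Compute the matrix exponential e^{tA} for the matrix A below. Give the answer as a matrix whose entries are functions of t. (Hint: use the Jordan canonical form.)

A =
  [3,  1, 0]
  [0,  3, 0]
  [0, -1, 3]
e^{tA} =
  [exp(3*t), t*exp(3*t), 0]
  [0, exp(3*t), 0]
  [0, -t*exp(3*t), exp(3*t)]

Strategy: write A = P · J · P⁻¹ where J is a Jordan canonical form, so e^{tA} = P · e^{tJ} · P⁻¹, and e^{tJ} can be computed block-by-block.

A has Jordan form
J =
  [3, 1, 0]
  [0, 3, 0]
  [0, 0, 3]
(up to reordering of blocks).

Per-block formulas:
  For a 2×2 Jordan block J_2(3): exp(t · J_2(3)) = e^(3t)·(I + t·N), where N is the 2×2 nilpotent shift.
  For a 1×1 block at λ = 3: exp(t · [3]) = [e^(3t)].

After assembling e^{tJ} and conjugating by P, we get:

e^{tA} =
  [exp(3*t), t*exp(3*t), 0]
  [0, exp(3*t), 0]
  [0, -t*exp(3*t), exp(3*t)]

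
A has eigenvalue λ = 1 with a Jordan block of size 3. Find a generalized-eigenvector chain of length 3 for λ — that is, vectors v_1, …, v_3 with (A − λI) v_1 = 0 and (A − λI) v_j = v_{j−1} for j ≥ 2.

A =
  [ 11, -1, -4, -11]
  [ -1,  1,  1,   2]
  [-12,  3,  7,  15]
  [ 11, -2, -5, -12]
A Jordan chain for λ = 1 of length 3:
v_1 = (-2, 0, 6, -4)ᵀ
v_2 = (-2, 2, 6, -4)ᵀ
v_3 = (1, 0, 3, 0)ᵀ

Let N = A − (1)·I. We want v_3 with N^3 v_3 = 0 but N^2 v_3 ≠ 0; then v_{j-1} := N · v_j for j = 3, …, 2.

Pick v_3 = (1, 0, 3, 0)ᵀ.
Then v_2 = N · v_3 = (-2, 2, 6, -4)ᵀ.
Then v_1 = N · v_2 = (-2, 0, 6, -4)ᵀ.

Sanity check: (A − (1)·I) v_1 = (0, 0, 0, 0)ᵀ = 0. ✓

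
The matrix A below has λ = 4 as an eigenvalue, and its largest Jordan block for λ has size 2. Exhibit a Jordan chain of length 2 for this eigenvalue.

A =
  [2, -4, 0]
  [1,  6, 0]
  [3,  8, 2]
A Jordan chain for λ = 4 of length 2:
v_1 = (-2, 1, 1)ᵀ
v_2 = (3, -1, 0)ᵀ

Let N = A − (4)·I. We want v_2 with N^2 v_2 = 0 but N^1 v_2 ≠ 0; then v_{j-1} := N · v_j for j = 2, …, 2.

Pick v_2 = (3, -1, 0)ᵀ.
Then v_1 = N · v_2 = (-2, 1, 1)ᵀ.

Sanity check: (A − (4)·I) v_1 = (0, 0, 0)ᵀ = 0. ✓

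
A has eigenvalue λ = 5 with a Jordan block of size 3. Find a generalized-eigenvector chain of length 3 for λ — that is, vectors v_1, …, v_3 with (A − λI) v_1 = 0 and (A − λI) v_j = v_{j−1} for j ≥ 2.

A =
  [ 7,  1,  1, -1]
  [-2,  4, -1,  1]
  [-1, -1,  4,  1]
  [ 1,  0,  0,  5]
A Jordan chain for λ = 5 of length 3:
v_1 = (0, 0, 2, 2)ᵀ
v_2 = (2, -2, -1, 1)ᵀ
v_3 = (1, 0, 0, 0)ᵀ

Let N = A − (5)·I. We want v_3 with N^3 v_3 = 0 but N^2 v_3 ≠ 0; then v_{j-1} := N · v_j for j = 3, …, 2.

Pick v_3 = (1, 0, 0, 0)ᵀ.
Then v_2 = N · v_3 = (2, -2, -1, 1)ᵀ.
Then v_1 = N · v_2 = (0, 0, 2, 2)ᵀ.

Sanity check: (A − (5)·I) v_1 = (0, 0, 0, 0)ᵀ = 0. ✓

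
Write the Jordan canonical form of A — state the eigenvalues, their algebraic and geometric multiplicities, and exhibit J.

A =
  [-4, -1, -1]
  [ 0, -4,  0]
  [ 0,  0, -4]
J_2(-4) ⊕ J_1(-4)

The characteristic polynomial is
  det(x·I − A) = x^3 + 12*x^2 + 48*x + 64 = (x + 4)^3

Eigenvalues and multiplicities (the geometric multiplicity of λ is n − rank(A − λI), which equals the number of Jordan blocks for λ):
  λ = -4: algebraic multiplicity = 3, geometric multiplicity = 2

Determining the block sizes for each eigenvalue:
  λ = -4: 2 blocks summing to 3 forces exactly one block of size 2 and the rest size 1 → block sizes [2, 1]

Assembling the blocks gives a Jordan form
J =
  [-4,  1,  0]
  [ 0, -4,  0]
  [ 0,  0, -4]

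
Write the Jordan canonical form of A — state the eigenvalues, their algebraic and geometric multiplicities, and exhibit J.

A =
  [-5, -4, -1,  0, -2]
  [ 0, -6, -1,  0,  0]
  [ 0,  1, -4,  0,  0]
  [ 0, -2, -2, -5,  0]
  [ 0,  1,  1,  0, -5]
J_3(-5) ⊕ J_1(-5) ⊕ J_1(-5)

The characteristic polynomial is
  det(x·I − A) = x^5 + 25*x^4 + 250*x^3 + 1250*x^2 + 3125*x + 3125 = (x + 5)^5

Eigenvalues and multiplicities (the geometric multiplicity of λ is n − rank(A − λI), which equals the number of Jordan blocks for λ):
  λ = -5: algebraic multiplicity = 5, geometric multiplicity = 3

Determining the block sizes for each eigenvalue:
  λ = -5: with am = 5 and gm = 3, the partition is not yet determined (e.g. several partitions of 5 into 3 parts exist). Let N = A − (-5)·I. Computing rank(N^1) = 2, rank(N^2) = 1, rank(N^3) = 0; the number of blocks of size ≥ j is rank(N^{j−1}) − rank(N^j), giving [3, 1, 1]. So we have 1 block(s) of size 3, 2 block(s) of size 1 → block sizes [3, 1, 1]

Assembling the blocks gives a Jordan form
J =
  [-5,  1,  0,  0,  0]
  [ 0, -5,  1,  0,  0]
  [ 0,  0, -5,  0,  0]
  [ 0,  0,  0, -5,  0]
  [ 0,  0,  0,  0, -5]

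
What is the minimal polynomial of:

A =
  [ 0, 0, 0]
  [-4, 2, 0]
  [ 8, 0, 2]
x^2 - 2*x

The characteristic polynomial is χ_A(x) = x*(x - 2)^2, so the eigenvalues are known. The minimal polynomial is
  m_A(x) = Π_λ (x − λ)^{k_λ}
where k_λ is the size of the *largest* Jordan block for λ (equivalently, the smallest k with (A − λI)^k v = 0 for every generalised eigenvector v of λ).

  λ = 0: largest Jordan block has size 1, contributing (x − 0)
  λ = 2: largest Jordan block has size 1, contributing (x − 2)

So m_A(x) = x*(x - 2) = x^2 - 2*x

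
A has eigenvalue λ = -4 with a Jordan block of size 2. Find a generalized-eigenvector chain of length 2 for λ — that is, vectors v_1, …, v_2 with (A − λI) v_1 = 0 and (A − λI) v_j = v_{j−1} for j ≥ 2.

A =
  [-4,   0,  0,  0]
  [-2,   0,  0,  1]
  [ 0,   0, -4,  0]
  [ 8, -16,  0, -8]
A Jordan chain for λ = -4 of length 2:
v_1 = (0, -2, 0, 8)ᵀ
v_2 = (1, 0, 0, 0)ᵀ

Let N = A − (-4)·I. We want v_2 with N^2 v_2 = 0 but N^1 v_2 ≠ 0; then v_{j-1} := N · v_j for j = 2, …, 2.

Pick v_2 = (1, 0, 0, 0)ᵀ.
Then v_1 = N · v_2 = (0, -2, 0, 8)ᵀ.

Sanity check: (A − (-4)·I) v_1 = (0, 0, 0, 0)ᵀ = 0. ✓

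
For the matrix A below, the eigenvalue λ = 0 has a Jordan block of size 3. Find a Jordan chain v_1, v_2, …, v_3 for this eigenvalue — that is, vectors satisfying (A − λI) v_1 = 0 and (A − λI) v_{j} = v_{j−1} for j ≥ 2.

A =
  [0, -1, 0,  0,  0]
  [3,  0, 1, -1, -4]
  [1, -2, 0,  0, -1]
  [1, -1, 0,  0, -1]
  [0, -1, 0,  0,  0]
A Jordan chain for λ = 0 of length 3:
v_1 = (-3, 0, -6, -3, -3)ᵀ
v_2 = (0, 3, 1, 1, 0)ᵀ
v_3 = (1, 0, 0, 0, 0)ᵀ

Let N = A − (0)·I. We want v_3 with N^3 v_3 = 0 but N^2 v_3 ≠ 0; then v_{j-1} := N · v_j for j = 3, …, 2.

Pick v_3 = (1, 0, 0, 0, 0)ᵀ.
Then v_2 = N · v_3 = (0, 3, 1, 1, 0)ᵀ.
Then v_1 = N · v_2 = (-3, 0, -6, -3, -3)ᵀ.

Sanity check: (A − (0)·I) v_1 = (0, 0, 0, 0, 0)ᵀ = 0. ✓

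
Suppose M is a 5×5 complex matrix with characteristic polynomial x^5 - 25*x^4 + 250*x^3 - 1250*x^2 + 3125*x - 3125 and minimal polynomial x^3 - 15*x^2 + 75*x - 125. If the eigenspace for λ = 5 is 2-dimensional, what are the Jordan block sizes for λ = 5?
Block sizes for λ = 5: [3, 2]

Step 1 — from the characteristic polynomial, algebraic multiplicity of λ = 5 is 5. From dim ker(M − (5)·I) = 2, there are exactly 2 Jordan blocks for λ = 5.
Step 2 — from the minimal polynomial, the factor (x − 5)^3 tells us the largest block for λ = 5 has size 3.
Step 3 — with total size 5, 2 blocks, and largest block 3, the block sizes (in nonincreasing order) are [3, 2].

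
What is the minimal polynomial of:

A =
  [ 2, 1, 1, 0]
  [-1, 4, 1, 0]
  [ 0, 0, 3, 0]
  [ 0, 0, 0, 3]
x^2 - 6*x + 9

The characteristic polynomial is χ_A(x) = (x - 3)^4, so the eigenvalues are known. The minimal polynomial is
  m_A(x) = Π_λ (x − λ)^{k_λ}
where k_λ is the size of the *largest* Jordan block for λ (equivalently, the smallest k with (A − λI)^k v = 0 for every generalised eigenvector v of λ).

  λ = 3: largest Jordan block has size 2, contributing (x − 3)^2

So m_A(x) = (x - 3)^2 = x^2 - 6*x + 9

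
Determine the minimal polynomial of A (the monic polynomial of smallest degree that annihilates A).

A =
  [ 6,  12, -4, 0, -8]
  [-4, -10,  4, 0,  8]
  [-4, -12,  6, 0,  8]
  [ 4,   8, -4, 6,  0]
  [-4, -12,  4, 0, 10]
x^2 - 8*x + 12

The characteristic polynomial is χ_A(x) = (x - 6)^2*(x - 2)^3, so the eigenvalues are known. The minimal polynomial is
  m_A(x) = Π_λ (x − λ)^{k_λ}
where k_λ is the size of the *largest* Jordan block for λ (equivalently, the smallest k with (A − λI)^k v = 0 for every generalised eigenvector v of λ).

  λ = 2: largest Jordan block has size 1, contributing (x − 2)
  λ = 6: largest Jordan block has size 1, contributing (x − 6)

So m_A(x) = (x - 6)*(x - 2) = x^2 - 8*x + 12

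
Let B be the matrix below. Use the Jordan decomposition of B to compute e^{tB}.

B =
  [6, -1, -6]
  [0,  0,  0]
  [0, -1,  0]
e^{tB} =
  [exp(6*t), -t, 1 - exp(6*t)]
  [0, 1, 0]
  [0, -t, 1]

Strategy: write B = P · J · P⁻¹ where J is a Jordan canonical form, so e^{tB} = P · e^{tJ} · P⁻¹, and e^{tJ} can be computed block-by-block.

B has Jordan form
J =
  [0, 1, 0]
  [0, 0, 0]
  [0, 0, 6]
(up to reordering of blocks).

Per-block formulas:
  For a 2×2 Jordan block J_2(0): exp(t · J_2(0)) = e^(0t)·(I + t·N), where N is the 2×2 nilpotent shift.
  For a 1×1 block at λ = 6: exp(t · [6]) = [e^(6t)].

After assembling e^{tJ} and conjugating by P, we get:

e^{tB} =
  [exp(6*t), -t, 1 - exp(6*t)]
  [0, 1, 0]
  [0, -t, 1]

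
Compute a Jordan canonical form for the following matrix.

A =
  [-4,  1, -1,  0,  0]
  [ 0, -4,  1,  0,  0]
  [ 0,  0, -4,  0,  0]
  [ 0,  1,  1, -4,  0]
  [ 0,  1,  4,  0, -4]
J_3(-4) ⊕ J_1(-4) ⊕ J_1(-4)

The characteristic polynomial is
  det(x·I − A) = x^5 + 20*x^4 + 160*x^3 + 640*x^2 + 1280*x + 1024 = (x + 4)^5

Eigenvalues and multiplicities (the geometric multiplicity of λ is n − rank(A − λI), which equals the number of Jordan blocks for λ):
  λ = -4: algebraic multiplicity = 5, geometric multiplicity = 3

Determining the block sizes for each eigenvalue:
  λ = -4: with am = 5 and gm = 3, the partition is not yet determined (e.g. several partitions of 5 into 3 parts exist). Let N = A − (-4)·I. Computing rank(N^1) = 2, rank(N^2) = 1, rank(N^3) = 0; the number of blocks of size ≥ j is rank(N^{j−1}) − rank(N^j), giving [3, 1, 1]. So we have 1 block(s) of size 3, 2 block(s) of size 1 → block sizes [3, 1, 1]

Assembling the blocks gives a Jordan form
J =
  [-4,  1,  0,  0,  0]
  [ 0, -4,  1,  0,  0]
  [ 0,  0, -4,  0,  0]
  [ 0,  0,  0, -4,  0]
  [ 0,  0,  0,  0, -4]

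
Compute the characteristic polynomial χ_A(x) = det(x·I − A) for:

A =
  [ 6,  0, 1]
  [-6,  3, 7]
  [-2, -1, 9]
x^3 - 18*x^2 + 108*x - 216

Expanding det(x·I − A) (e.g. by cofactor expansion or by noting that A is similar to its Jordan form J, which has the same characteristic polynomial as A) gives
  χ_A(x) = x^3 - 18*x^2 + 108*x - 216
which factors as (x - 6)^3. The eigenvalues (with algebraic multiplicities) are λ = 6 with multiplicity 3.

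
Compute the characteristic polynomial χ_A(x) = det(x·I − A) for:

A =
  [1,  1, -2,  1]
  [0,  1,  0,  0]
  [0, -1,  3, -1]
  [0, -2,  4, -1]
x^4 - 4*x^3 + 6*x^2 - 4*x + 1

Expanding det(x·I − A) (e.g. by cofactor expansion or by noting that A is similar to its Jordan form J, which has the same characteristic polynomial as A) gives
  χ_A(x) = x^4 - 4*x^3 + 6*x^2 - 4*x + 1
which factors as (x - 1)^4. The eigenvalues (with algebraic multiplicities) are λ = 1 with multiplicity 4.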